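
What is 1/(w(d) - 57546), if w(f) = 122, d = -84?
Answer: -1/57424 ≈ -1.7414e-5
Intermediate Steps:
1/(w(d) - 57546) = 1/(122 - 57546) = 1/(-57424) = -1/57424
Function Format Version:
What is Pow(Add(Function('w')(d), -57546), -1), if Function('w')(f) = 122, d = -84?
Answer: Rational(-1, 57424) ≈ -1.7414e-5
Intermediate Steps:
Pow(Add(Function('w')(d), -57546), -1) = Pow(Add(122, -57546), -1) = Pow(-57424, -1) = Rational(-1, 57424)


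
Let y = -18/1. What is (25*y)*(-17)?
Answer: 7650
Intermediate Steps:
y = -18 (y = -18*1 = -18)
(25*y)*(-17) = (25*(-18))*(-17) = -450*(-17) = 7650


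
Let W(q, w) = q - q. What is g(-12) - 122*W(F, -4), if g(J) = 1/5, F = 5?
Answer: 1/5 ≈ 0.20000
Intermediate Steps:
g(J) = 1/5
W(q, w) = 0
g(-12) - 122*W(F, -4) = 1/5 - 122*0 = 1/5 + 0 = 1/5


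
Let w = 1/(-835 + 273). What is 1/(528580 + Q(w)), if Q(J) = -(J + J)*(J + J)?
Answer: 78961/41737205379 ≈ 1.8919e-6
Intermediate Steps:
w = -1/562 (w = 1/(-562) = -1/562 ≈ -0.0017794)
Q(J) = -4*J² (Q(J) = -2*J*2*J = -4*J²)
1/(528580 + Q(w)) = 1/(528580 - 4*(-1/562)²) = 1/(528580 - 4*1/315844) = 1/(528580 - 1/78961) = 1/(41737205379/78961) = 78961/41737205379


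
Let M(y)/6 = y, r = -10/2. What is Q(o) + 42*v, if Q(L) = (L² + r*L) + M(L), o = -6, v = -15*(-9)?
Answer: 5700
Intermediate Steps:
v = 135
r = -5 (r = -10*½ = -5)
M(y) = 6*y
Q(L) = L + L² (Q(L) = (L² - 5*L) + 6*L = L + L²)
Q(o) + 42*v = -6*(1 - 6) + 42*135 = -6*(-5) + 5670 = 30 + 5670 = 5700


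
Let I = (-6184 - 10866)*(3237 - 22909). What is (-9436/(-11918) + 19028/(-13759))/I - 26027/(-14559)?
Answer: 71574325955585217569/40037292527560544040 ≈ 1.7877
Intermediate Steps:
I = 335407600 (I = -17050*(-19672) = 335407600)
(-9436/(-11918) + 19028/(-13759))/I - 26027/(-14559) = (-9436/(-11918) + 19028/(-13759))/335407600 - 26027/(-14559) = (-9436*(-1/11918) + 19028*(-1/13759))*(1/335407600) - 26027*(-1/14559) = (4718/5959 - 19028/13759)*(1/335407600) + 26027/14559 = -48472890/81989881*1/335407600 + 26027/14559 = -4847289/2750002921049560 + 26027/14559 = 71574325955585217569/40037292527560544040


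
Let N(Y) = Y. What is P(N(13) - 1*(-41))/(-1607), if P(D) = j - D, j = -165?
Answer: 219/1607 ≈ 0.13628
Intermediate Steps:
P(D) = -165 - D
P(N(13) - 1*(-41))/(-1607) = (-165 - (13 - 1*(-41)))/(-1607) = (-165 - (13 + 41))*(-1/1607) = (-165 - 1*54)*(-1/1607) = (-165 - 54)*(-1/1607) = -219*(-1/1607) = 219/1607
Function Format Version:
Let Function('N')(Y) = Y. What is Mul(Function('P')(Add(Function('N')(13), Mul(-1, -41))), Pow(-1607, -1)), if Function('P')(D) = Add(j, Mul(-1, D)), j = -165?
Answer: Rational(219, 1607) ≈ 0.13628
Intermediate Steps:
Function('P')(D) = Add(-165, Mul(-1, D))
Mul(Function('P')(Add(Function('N')(13), Mul(-1, -41))), Pow(-1607, -1)) = Mul(Add(-165, Mul(-1, Add(13, Mul(-1, -41)))), Pow(-1607, -1)) = Mul(Add(-165, Mul(-1, Add(13, 41))), Rational(-1, 1607)) = Mul(Add(-165, Mul(-1, 54)), Rational(-1, 1607)) = Mul(Add(-165, -54), Rational(-1, 1607)) = Mul(-219, Rational(-1, 1607)) = Rational(219, 1607)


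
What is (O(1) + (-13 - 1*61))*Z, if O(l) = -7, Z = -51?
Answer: 4131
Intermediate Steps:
(O(1) + (-13 - 1*61))*Z = (-7 + (-13 - 1*61))*(-51) = (-7 + (-13 - 61))*(-51) = (-7 - 74)*(-51) = -81*(-51) = 4131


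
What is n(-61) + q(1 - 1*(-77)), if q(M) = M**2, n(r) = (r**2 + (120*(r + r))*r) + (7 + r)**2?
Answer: 905761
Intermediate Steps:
n(r) = (7 + r)**2 + 241*r**2 (n(r) = (r**2 + (120*(2*r))*r) + (7 + r)**2 = (r**2 + (240*r)*r) + (7 + r)**2 = (r**2 + 240*r**2) + (7 + r)**2 = 241*r**2 + (7 + r)**2 = (7 + r)**2 + 241*r**2)
n(-61) + q(1 - 1*(-77)) = ((7 - 61)**2 + 241*(-61)**2) + (1 - 1*(-77))**2 = ((-54)**2 + 241*3721) + (1 + 77)**2 = (2916 + 896761) + 78**2 = 899677 + 6084 = 905761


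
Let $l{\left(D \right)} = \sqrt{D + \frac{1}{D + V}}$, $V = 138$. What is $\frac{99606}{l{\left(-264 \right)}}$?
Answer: $- \frac{298818 i \sqrt{465710}}{33265} \approx - 6130.2 i$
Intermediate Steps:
$l{\left(D \right)} = \sqrt{D + \frac{1}{138 + D}}$ ($l{\left(D \right)} = \sqrt{D + \frac{1}{D + 138}} = \sqrt{D + \frac{1}{138 + D}}$)
$\frac{99606}{l{\left(-264 \right)}} = \frac{99606}{\sqrt{\frac{1 - 264 \left(138 - 264\right)}{138 - 264}}} = \frac{99606}{\sqrt{\frac{1 - -33264}{-126}}} = \frac{99606}{\sqrt{- \frac{1 + 33264}{126}}} = \frac{99606}{\sqrt{\left(- \frac{1}{126}\right) 33265}} = \frac{99606}{\sqrt{- \frac{33265}{126}}} = \frac{99606}{\frac{1}{42} i \sqrt{465710}} = 99606 \left(- \frac{3 i \sqrt{465710}}{33265}\right) = - \frac{298818 i \sqrt{465710}}{33265}$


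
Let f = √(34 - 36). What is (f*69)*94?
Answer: 6486*I*√2 ≈ 9172.6*I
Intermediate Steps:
f = I*√2 (f = √(-2) = I*√2 ≈ 1.4142*I)
(f*69)*94 = ((I*√2)*69)*94 = (69*I*√2)*94 = 6486*I*√2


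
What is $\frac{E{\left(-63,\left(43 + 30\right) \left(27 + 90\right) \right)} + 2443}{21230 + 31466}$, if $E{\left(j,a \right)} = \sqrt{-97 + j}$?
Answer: $\frac{349}{7528} + \frac{i \sqrt{10}}{13174} \approx 0.04636 + 0.00024004 i$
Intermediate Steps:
$\frac{E{\left(-63,\left(43 + 30\right) \left(27 + 90\right) \right)} + 2443}{21230 + 31466} = \frac{\sqrt{-97 - 63} + 2443}{21230 + 31466} = \frac{\sqrt{-160} + 2443}{52696} = \left(4 i \sqrt{10} + 2443\right) \frac{1}{52696} = \left(2443 + 4 i \sqrt{10}\right) \frac{1}{52696} = \frac{349}{7528} + \frac{i \sqrt{10}}{13174}$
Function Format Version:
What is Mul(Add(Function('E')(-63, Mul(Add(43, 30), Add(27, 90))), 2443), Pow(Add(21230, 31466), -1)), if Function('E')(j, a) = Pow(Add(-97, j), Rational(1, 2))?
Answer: Add(Rational(349, 7528), Mul(Rational(1, 13174), I, Pow(10, Rational(1, 2)))) ≈ Add(0.046360, Mul(0.00024004, I))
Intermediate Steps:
Mul(Add(Function('E')(-63, Mul(Add(43, 30), Add(27, 90))), 2443), Pow(Add(21230, 31466), -1)) = Mul(Add(Pow(Add(-97, -63), Rational(1, 2)), 2443), Pow(Add(21230, 31466), -1)) = Mul(Add(Pow(-160, Rational(1, 2)), 2443), Pow(52696, -1)) = Mul(Add(Mul(4, I, Pow(10, Rational(1, 2))), 2443), Rational(1, 52696)) = Mul(Add(2443, Mul(4, I, Pow(10, Rational(1, 2)))), Rational(1, 52696)) = Add(Rational(349, 7528), Mul(Rational(1, 13174), I, Pow(10, Rational(1, 2))))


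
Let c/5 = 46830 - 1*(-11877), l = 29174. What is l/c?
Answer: 29174/293535 ≈ 0.099388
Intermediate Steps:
c = 293535 (c = 5*(46830 - 1*(-11877)) = 5*(46830 + 11877) = 5*58707 = 293535)
l/c = 29174/293535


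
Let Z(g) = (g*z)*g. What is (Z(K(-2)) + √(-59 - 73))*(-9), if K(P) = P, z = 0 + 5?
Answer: -180 - 18*I*√33 ≈ -180.0 - 103.4*I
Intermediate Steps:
z = 5
Z(g) = 5*g² (Z(g) = (g*5)*g = (5*g)*g = 5*g²)
(Z(K(-2)) + √(-59 - 73))*(-9) = (5*(-2)² + √(-59 - 73))*(-9) = (5*4 + √(-132))*(-9) = (20 + 2*I*√33)*(-9) = -180 - 18*I*√33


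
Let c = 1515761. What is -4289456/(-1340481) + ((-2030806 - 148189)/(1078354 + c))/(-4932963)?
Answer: 522769238498050603/163368547037540289 ≈ 3.1999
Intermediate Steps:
-4289456/(-1340481) + ((-2030806 - 148189)/(1078354 + c))/(-4932963) = -4289456/(-1340481) + ((-2030806 - 148189)/(1078354 + 1515761))/(-4932963) = -4289456*(-1/1340481) - 2178995/2594115*(-1/4932963) = 4289456/1340481 - 2178995*1/2594115*(-1/4932963) = 4289456/1340481 - 435799/518823*(-1/4932963) = 4289456/1340481 + 62257/365619237507 = 522769238498050603/163368547037540289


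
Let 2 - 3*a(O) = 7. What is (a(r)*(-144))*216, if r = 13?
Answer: 51840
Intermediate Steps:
a(O) = -5/3 (a(O) = 2/3 - 1/3*7 = 2/3 - 7/3 = -5/3)
(a(r)*(-144))*216 = -5/3*(-144)*216 = 240*216 = 51840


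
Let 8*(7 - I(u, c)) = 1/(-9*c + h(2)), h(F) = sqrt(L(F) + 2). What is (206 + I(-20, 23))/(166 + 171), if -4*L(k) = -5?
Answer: 216645/342766 + sqrt(13)/231024284 ≈ 0.63205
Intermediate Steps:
L(k) = 5/4 (L(k) = -1/4*(-5) = 5/4)
h(F) = sqrt(13)/2 (h(F) = sqrt(5/4 + 2) = sqrt(13/4) = sqrt(13)/2)
I(u, c) = 7 - 1/(8*(sqrt(13)/2 - 9*c)) (I(u, c) = 7 - 1/(8*(-9*c + sqrt(13)/2)) = 7 - 1/(8*(sqrt(13)/2 - 9*c)))
(206 + I(-20, 23))/(166 + 171) = (206 + (1 - 28*sqrt(13) + 504*23)/(4*(-sqrt(13) + 18*23)))/(166 + 171) = (206 + (1 - 28*sqrt(13) + 11592)/(4*(-sqrt(13) + 414)))/337 = (206 + (11593 - 28*sqrt(13))/(4*(414 - sqrt(13))))*(1/337) = 206/337 + (11593 - 28*sqrt(13))/(1348*(414 - sqrt(13)))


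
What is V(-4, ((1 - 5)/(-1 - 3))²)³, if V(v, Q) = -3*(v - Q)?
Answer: 3375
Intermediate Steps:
V(v, Q) = -3*v + 3*Q
V(-4, ((1 - 5)/(-1 - 3))²)³ = (-3*(-4) + 3*((1 - 5)/(-1 - 3))²)³ = (12 + 3*(-4/(-4))²)³ = (12 + 3*(-4*(-¼))²)³ = (12 + 3*1²)³ = (12 + 3*1)³ = (12 + 3)³ = 15³ = 3375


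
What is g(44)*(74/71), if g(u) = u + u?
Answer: 6512/71 ≈ 91.718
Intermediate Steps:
g(u) = 2*u
g(44)*(74/71) = (2*44)*(74/71) = 88*(74*(1/71)) = 88*(74/71) = 6512/71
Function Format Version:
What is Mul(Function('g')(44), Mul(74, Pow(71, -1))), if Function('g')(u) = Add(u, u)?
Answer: Rational(6512, 71) ≈ 91.718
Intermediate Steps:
Function('g')(u) = Mul(2, u)
Mul(Function('g')(44), Mul(74, Pow(71, -1))) = Mul(Mul(2, 44), Mul(74, Pow(71, -1))) = Mul(88, Mul(74, Rational(1, 71))) = Mul(88, Rational(74, 71)) = Rational(6512, 71)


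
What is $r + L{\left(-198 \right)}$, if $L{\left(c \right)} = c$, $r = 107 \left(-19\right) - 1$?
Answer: $-2232$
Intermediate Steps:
$r = -2034$ ($r = -2033 - 1 = -2034$)
$r + L{\left(-198 \right)} = -2034 - 198 = -2232$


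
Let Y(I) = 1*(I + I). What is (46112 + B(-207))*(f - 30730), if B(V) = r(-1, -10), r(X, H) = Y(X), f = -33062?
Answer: -2941449120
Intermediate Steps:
Y(I) = 2*I (Y(I) = 1*(2*I) = 2*I)
r(X, H) = 2*X
B(V) = -2 (B(V) = 2*(-1) = -2)
(46112 + B(-207))*(f - 30730) = (46112 - 2)*(-33062 - 30730) = 46110*(-63792) = -2941449120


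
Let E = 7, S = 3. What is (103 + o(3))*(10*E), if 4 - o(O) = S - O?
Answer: 7490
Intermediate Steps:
o(O) = 1 + O (o(O) = 4 - (3 - O) = 4 + (-3 + O) = 1 + O)
(103 + o(3))*(10*E) = (103 + (1 + 3))*(10*7) = (103 + 4)*70 = 107*70 = 7490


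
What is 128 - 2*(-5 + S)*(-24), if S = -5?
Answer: -352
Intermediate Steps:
128 - 2*(-5 + S)*(-24) = 128 - 2*(-5 - 5)*(-24) = 128 - 2*(-10)*(-24) = 128 + 20*(-24) = 128 - 480 = -352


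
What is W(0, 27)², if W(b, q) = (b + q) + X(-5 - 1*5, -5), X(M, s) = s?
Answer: 484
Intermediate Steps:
W(b, q) = -5 + b + q (W(b, q) = (b + q) - 5 = -5 + b + q)
W(0, 27)² = (-5 + 0 + 27)² = 22² = 484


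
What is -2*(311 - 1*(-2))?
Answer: -626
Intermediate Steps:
-2*(311 - 1*(-2)) = -2*(311 + 2) = -2*313 = -626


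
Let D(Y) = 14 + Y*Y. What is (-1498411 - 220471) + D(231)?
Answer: -1665507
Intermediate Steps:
D(Y) = 14 + Y**2
(-1498411 - 220471) + D(231) = (-1498411 - 220471) + (14 + 231**2) = -1718882 + (14 + 53361) = -1718882 + 53375 = -1665507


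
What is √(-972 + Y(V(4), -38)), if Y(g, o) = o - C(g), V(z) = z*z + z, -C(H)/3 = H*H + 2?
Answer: 14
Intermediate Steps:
C(H) = -6 - 3*H² (C(H) = -3*(H*H + 2) = -3*(H² + 2) = -3*(2 + H²) = -6 - 3*H²)
V(z) = z + z² (V(z) = z² + z = z + z²)
Y(g, o) = 6 + o + 3*g² (Y(g, o) = o - (-6 - 3*g²) = o + (6 + 3*g²) = 6 + o + 3*g²)
√(-972 + Y(V(4), -38)) = √(-972 + (6 - 38 + 3*(4*(1 + 4))²)) = √(-972 + (6 - 38 + 3*(4*5)²)) = √(-972 + (6 - 38 + 3*20²)) = √(-972 + (6 - 38 + 3*400)) = √(-972 + (6 - 38 + 1200)) = √(-972 + 1168) = √196 = 14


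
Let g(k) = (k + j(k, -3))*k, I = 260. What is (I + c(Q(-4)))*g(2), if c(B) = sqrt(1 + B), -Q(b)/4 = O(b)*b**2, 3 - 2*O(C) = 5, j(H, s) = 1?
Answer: 1560 + 6*sqrt(65) ≈ 1608.4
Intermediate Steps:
O(C) = -1 (O(C) = 3/2 - 1/2*5 = 3/2 - 5/2 = -1)
g(k) = k*(1 + k) (g(k) = (k + 1)*k = (1 + k)*k = k*(1 + k))
Q(b) = 4*b**2 (Q(b) = -(-4)*b**2 = 4*b**2)
(I + c(Q(-4)))*g(2) = (260 + sqrt(1 + 4*(-4)**2))*(2*(1 + 2)) = (260 + sqrt(1 + 4*16))*(2*3) = (260 + sqrt(1 + 64))*6 = (260 + sqrt(65))*6 = 1560 + 6*sqrt(65)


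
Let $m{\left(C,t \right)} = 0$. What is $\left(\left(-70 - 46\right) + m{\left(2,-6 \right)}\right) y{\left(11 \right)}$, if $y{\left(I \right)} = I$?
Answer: $-1276$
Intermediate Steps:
$\left(\left(-70 - 46\right) + m{\left(2,-6 \right)}\right) y{\left(11 \right)} = \left(\left(-70 - 46\right) + 0\right) 11 = \left(-116 + 0\right) 11 = \left(-116\right) 11 = -1276$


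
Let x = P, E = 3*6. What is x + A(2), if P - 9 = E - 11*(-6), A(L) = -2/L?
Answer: 92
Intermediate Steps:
E = 18
P = 93 (P = 9 + (18 - 11*(-6)) = 9 + (18 + 66) = 9 + 84 = 93)
x = 93
x + A(2) = 93 - 2/2 = 93 - 2*½ = 93 - 1 = 92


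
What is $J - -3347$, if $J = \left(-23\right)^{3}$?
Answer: $-8820$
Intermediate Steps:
$J = -12167$
$J - -3347 = -12167 - -3347 = -12167 + 3347 = -8820$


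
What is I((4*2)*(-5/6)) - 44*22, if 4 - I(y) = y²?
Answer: -9076/9 ≈ -1008.4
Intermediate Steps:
I(y) = 4 - y²
I((4*2)*(-5/6)) - 44*22 = (4 - ((4*2)*(-5/6))²) - 44*22 = (4 - (8*(-5*⅙))²) - 968 = (4 - (8*(-⅚))²) - 968 = (4 - (-20/3)²) - 968 = (4 - 1*400/9) - 968 = (4 - 400/9) - 968 = -364/9 - 968 = -9076/9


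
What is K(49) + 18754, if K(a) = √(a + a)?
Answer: 18754 + 7*√2 ≈ 18764.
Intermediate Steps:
K(a) = √2*√a (K(a) = √(2*a) = √2*√a)
K(49) + 18754 = √2*√49 + 18754 = √2*7 + 18754 = 7*√2 + 18754 = 18754 + 7*√2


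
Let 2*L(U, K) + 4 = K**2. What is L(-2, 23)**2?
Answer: 275625/4 ≈ 68906.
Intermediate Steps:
L(U, K) = -2 + K**2/2
L(-2, 23)**2 = (-2 + (1/2)*23**2)**2 = (-2 + (1/2)*529)**2 = (-2 + 529/2)**2 = (525/2)**2 = 275625/4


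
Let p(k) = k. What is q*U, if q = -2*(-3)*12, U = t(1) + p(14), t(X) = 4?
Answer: 1296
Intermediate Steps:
U = 18 (U = 4 + 14 = 18)
q = 72 (q = 6*12 = 72)
q*U = 72*18 = 1296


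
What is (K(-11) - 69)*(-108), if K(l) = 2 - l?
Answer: 6048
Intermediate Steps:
(K(-11) - 69)*(-108) = ((2 - 1*(-11)) - 69)*(-108) = ((2 + 11) - 69)*(-108) = (13 - 69)*(-108) = -56*(-108) = 6048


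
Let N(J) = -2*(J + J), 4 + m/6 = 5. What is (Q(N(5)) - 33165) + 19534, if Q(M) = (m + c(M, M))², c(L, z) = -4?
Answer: -13627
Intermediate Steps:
m = 6 (m = -24 + 6*5 = -24 + 30 = 6)
N(J) = -4*J
Q(M) = 4 (Q(M) = (6 - 4)² = 2² = 4)
(Q(N(5)) - 33165) + 19534 = (4 - 33165) + 19534 = -33161 + 19534 = -13627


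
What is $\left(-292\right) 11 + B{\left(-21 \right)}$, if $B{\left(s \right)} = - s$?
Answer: $-3191$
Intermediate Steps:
$\left(-292\right) 11 + B{\left(-21 \right)} = \left(-292\right) 11 - -21 = -3212 + 21 = -3191$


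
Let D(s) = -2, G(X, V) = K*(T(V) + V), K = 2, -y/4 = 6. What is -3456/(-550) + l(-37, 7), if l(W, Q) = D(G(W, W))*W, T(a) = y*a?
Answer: 22078/275 ≈ 80.284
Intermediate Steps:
y = -24 (y = -4*6 = -24)
T(a) = -24*a
G(X, V) = -46*V (G(X, V) = 2*(-24*V + V) = 2*(-23*V) = -46*V)
l(W, Q) = -2*W
-3456/(-550) + l(-37, 7) = -3456/(-550) - 2*(-37) = -3456*(-1/550) + 74 = 1728/275 + 74 = 22078/275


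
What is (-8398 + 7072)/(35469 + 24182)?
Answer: -1326/59651 ≈ -0.022229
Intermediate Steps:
(-8398 + 7072)/(35469 + 24182) = -1326/59651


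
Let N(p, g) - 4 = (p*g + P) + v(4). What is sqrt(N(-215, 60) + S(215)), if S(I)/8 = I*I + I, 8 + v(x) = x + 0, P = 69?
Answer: sqrt(358689) ≈ 598.91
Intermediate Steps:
v(x) = -8 + x (v(x) = -8 + (x + 0) = -8 + x)
S(I) = 8*I + 8*I**2 (S(I) = 8*(I*I + I) = 8*(I**2 + I) = 8*(I + I**2) = 8*I + 8*I**2)
N(p, g) = 69 + g*p (N(p, g) = 4 + ((p*g + 69) + (-8 + 4)) = 4 + ((g*p + 69) - 4) = 4 + ((69 + g*p) - 4) = 4 + (65 + g*p) = 69 + g*p)
sqrt(N(-215, 60) + S(215)) = sqrt((69 + 60*(-215)) + 8*215*(1 + 215)) = sqrt((69 - 12900) + 8*215*216) = sqrt(-12831 + 371520) = sqrt(358689)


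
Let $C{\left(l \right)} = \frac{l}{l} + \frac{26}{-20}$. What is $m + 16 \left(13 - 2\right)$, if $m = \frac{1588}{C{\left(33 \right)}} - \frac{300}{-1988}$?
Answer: $- \frac{7629719}{1491} \approx -5117.2$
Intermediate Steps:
$C{\left(l \right)} = - \frac{3}{10}$ ($C{\left(l \right)} = 1 + 26 \left(- \frac{1}{20}\right) = 1 - \frac{13}{10} = - \frac{3}{10}$)
$m = - \frac{7892135}{1491}$ ($m = \frac{1588}{- \frac{3}{10}} - \frac{300}{-1988} = 1588 \left(- \frac{10}{3}\right) - - \frac{75}{497} = - \frac{15880}{3} + \frac{75}{497} = - \frac{7892135}{1491} \approx -5293.2$)
$m + 16 \left(13 - 2\right) = - \frac{7892135}{1491} + 16 \left(13 - 2\right) = - \frac{7892135}{1491} + 16 \cdot 11 = - \frac{7892135}{1491} + 176 = - \frac{7629719}{1491}$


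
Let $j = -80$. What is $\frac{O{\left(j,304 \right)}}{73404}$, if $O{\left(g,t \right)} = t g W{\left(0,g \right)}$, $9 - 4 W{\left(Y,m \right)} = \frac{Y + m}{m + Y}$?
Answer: $- \frac{12160}{18351} \approx -0.66263$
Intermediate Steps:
$W{\left(Y,m \right)} = 2$ ($W{\left(Y,m \right)} = \frac{9}{4} - \frac{\left(Y + m\right) \frac{1}{m + Y}}{4} = \frac{9}{4} - \frac{\left(Y + m\right) \frac{1}{Y + m}}{4} = \frac{9}{4} - \frac{1}{4} = 2$)
$O{\left(g,t \right)} = 2 g t$ ($O{\left(g,t \right)} = t g 2 = g t 2 = 2 g t$)
$\frac{O{\left(j,304 \right)}}{73404} = \frac{2 \left(-80\right) 304}{73404} = \left(-48640\right) \frac{1}{73404} = - \frac{12160}{18351}$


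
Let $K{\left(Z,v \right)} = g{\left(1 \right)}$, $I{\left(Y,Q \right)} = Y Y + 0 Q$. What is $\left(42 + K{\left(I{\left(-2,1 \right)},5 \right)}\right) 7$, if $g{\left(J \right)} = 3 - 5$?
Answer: $280$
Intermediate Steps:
$g{\left(J \right)} = -2$
$I{\left(Y,Q \right)} = Y^{2}$ ($I{\left(Y,Q \right)} = Y^{2} + 0 = Y^{2}$)
$K{\left(Z,v \right)} = -2$
$\left(42 + K{\left(I{\left(-2,1 \right)},5 \right)}\right) 7 = \left(42 - 2\right) 7 = 40 \cdot 7 = 280$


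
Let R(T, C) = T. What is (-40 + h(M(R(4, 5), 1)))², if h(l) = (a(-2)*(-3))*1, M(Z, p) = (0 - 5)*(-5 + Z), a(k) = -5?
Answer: 625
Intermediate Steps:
M(Z, p) = 25 - 5*Z (M(Z, p) = -5*(-5 + Z) = 25 - 5*Z)
h(l) = 15 (h(l) = -5*(-3)*1 = 15*1 = 15)
(-40 + h(M(R(4, 5), 1)))² = (-40 + 15)² = (-25)² = 625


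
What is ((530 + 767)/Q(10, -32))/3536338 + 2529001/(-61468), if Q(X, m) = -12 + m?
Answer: -8943404150247/217371624184 ≈ -41.143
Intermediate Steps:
((530 + 767)/Q(10, -32))/3536338 + 2529001/(-61468) = ((530 + 767)/(-12 - 32))/3536338 + 2529001/(-61468) = (1297/(-44))*(1/3536338) + 2529001*(-1/61468) = (1297*(-1/44))*(1/3536338) - 2529001/61468 = -1297/44*1/3536338 - 2529001/61468 = -1297/155598872 - 2529001/61468 = -8943404150247/217371624184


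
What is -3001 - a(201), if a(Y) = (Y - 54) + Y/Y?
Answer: -3149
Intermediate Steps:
a(Y) = -53 + Y (a(Y) = (-54 + Y) + 1 = -53 + Y)
-3001 - a(201) = -3001 - (-53 + 201) = -3001 - 1*148 = -3001 - 148 = -3149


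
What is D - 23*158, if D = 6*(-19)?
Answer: -3748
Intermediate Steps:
D = -114
D - 23*158 = -114 - 23*158 = -114 - 3634 = -3748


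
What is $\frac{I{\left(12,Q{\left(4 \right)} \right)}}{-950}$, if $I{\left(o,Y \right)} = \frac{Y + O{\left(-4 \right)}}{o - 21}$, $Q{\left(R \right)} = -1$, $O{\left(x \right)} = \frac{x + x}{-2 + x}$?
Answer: $\frac{1}{25650} \approx 3.8986 \cdot 10^{-5}$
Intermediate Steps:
$O{\left(x \right)} = \frac{2 x}{-2 + x}$
$I{\left(o,Y \right)} = \frac{\frac{4}{3} + Y}{-21 + o}$ ($I{\left(o,Y \right)} = \frac{Y + 2 \left(-4\right) \frac{1}{-2 - 4}}{o - 21} = \frac{Y + 2 \left(-4\right) \frac{1}{-6}}{-21 + o} = \frac{Y + 2 \left(-4\right) \left(- \frac{1}{6}\right)}{-21 + o} = \frac{Y + \frac{4}{3}}{-21 + o} = \frac{\frac{4}{3} + Y}{-21 + o}$)
$\frac{I{\left(12,Q{\left(4 \right)} \right)}}{-950} = \frac{\frac{1}{-21 + 12} \left(\frac{4}{3} - 1\right)}{-950} = \frac{1}{-9} \cdot \frac{1}{3} \left(- \frac{1}{950}\right) = \left(- \frac{1}{9}\right) \frac{1}{3} \left(- \frac{1}{950}\right) = \left(- \frac{1}{27}\right) \left(- \frac{1}{950}\right) = \frac{1}{25650}$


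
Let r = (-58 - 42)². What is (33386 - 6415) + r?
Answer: 36971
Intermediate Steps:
r = 10000 (r = (-100)² = 10000)
(33386 - 6415) + r = (33386 - 6415) + 10000 = 26971 + 10000 = 36971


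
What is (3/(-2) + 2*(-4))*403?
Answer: -7657/2 ≈ -3828.5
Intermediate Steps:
(3/(-2) + 2*(-4))*403 = (3*(-½) - 8)*403 = (-3/2 - 8)*403 = -19/2*403 = -7657/2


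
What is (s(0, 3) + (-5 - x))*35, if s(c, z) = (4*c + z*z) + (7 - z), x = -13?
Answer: 735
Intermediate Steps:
s(c, z) = 7 + z² - z + 4*c (s(c, z) = (4*c + z²) + (7 - z) = (z² + 4*c) + (7 - z) = 7 + z² - z + 4*c)
(s(0, 3) + (-5 - x))*35 = ((7 + 3² - 1*3 + 4*0) + (-5 - 1*(-13)))*35 = ((7 + 9 - 3 + 0) + (-5 + 13))*35 = (13 + 8)*35 = 21*35 = 735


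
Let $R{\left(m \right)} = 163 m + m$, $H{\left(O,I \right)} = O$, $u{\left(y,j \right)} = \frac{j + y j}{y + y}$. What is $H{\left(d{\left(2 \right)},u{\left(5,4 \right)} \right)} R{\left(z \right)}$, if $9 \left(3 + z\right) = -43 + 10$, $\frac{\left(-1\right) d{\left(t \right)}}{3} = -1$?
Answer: $-3280$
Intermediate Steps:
$d{\left(t \right)} = 3$ ($d{\left(t \right)} = \left(-3\right) \left(-1\right) = 3$)
$u{\left(y,j \right)} = \frac{j + j y}{2 y}$
$z = - \frac{20}{3}$ ($z = -3 + \frac{-43 + 10}{9} = -3 + \frac{1}{9} \left(-33\right) = -3 - \frac{11}{3} = - \frac{20}{3} \approx -6.6667$)
$R{\left(m \right)} = 164 m$
$H{\left(d{\left(2 \right)},u{\left(5,4 \right)} \right)} R{\left(z \right)} = 3 \cdot 164 \left(- \frac{20}{3}\right) = 3 \left(- \frac{3280}{3}\right) = -3280$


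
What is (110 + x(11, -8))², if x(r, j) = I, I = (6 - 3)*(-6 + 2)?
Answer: 9604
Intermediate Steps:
I = -12 (I = 3*(-4) = -12)
x(r, j) = -12
(110 + x(11, -8))² = (110 - 12)² = 98² = 9604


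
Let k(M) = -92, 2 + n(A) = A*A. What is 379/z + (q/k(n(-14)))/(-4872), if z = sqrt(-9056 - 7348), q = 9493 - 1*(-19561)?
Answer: 14527/224112 - 379*I*sqrt(4101)/8202 ≈ 0.06482 - 2.9591*I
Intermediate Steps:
n(A) = -2 + A**2 (n(A) = -2 + A*A = -2 + A**2)
q = 29054 (q = 9493 + 19561 = 29054)
z = 2*I*sqrt(4101) (z = sqrt(-16404) = 2*I*sqrt(4101) ≈ 128.08*I)
379/z + (q/k(n(-14)))/(-4872) = 379/((2*I*sqrt(4101))) + (29054/(-92))/(-4872) = 379*(-I*sqrt(4101)/8202) + (29054*(-1/92))*(-1/4872) = -379*I*sqrt(4101)/8202 - 14527/46*(-1/4872) = -379*I*sqrt(4101)/8202 + 14527/224112 = 14527/224112 - 379*I*sqrt(4101)/8202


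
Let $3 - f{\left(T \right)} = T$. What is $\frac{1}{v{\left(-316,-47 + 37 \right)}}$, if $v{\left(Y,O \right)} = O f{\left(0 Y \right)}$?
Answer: $- \frac{1}{30} \approx -0.033333$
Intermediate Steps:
$f{\left(T \right)} = 3 - T$
$v{\left(Y,O \right)} = 3 O$ ($v{\left(Y,O \right)} = O \left(3 - 0 Y\right) = O \left(3 - 0\right) = O \left(3 + 0\right) = O 3 = 3 O$)
$\frac{1}{v{\left(-316,-47 + 37 \right)}} = \frac{1}{3 \left(-47 + 37\right)} = \frac{1}{3 \left(-10\right)} = \frac{1}{-30} = - \frac{1}{30}$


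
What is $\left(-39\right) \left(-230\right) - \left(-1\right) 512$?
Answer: $9482$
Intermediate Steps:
$\left(-39\right) \left(-230\right) - \left(-1\right) 512 = 8970 - -512 = 8970 + 512 = 9482$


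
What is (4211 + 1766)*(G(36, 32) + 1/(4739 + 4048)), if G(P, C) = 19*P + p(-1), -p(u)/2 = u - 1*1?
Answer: 36133696489/8787 ≈ 4.1122e+6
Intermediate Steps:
p(u) = 2 - 2*u (p(u) = -2*(u - 1*1) = -2*(u - 1) = -2*(-1 + u) = 2 - 2*u)
G(P, C) = 4 + 19*P (G(P, C) = 19*P + (2 - 2*(-1)) = 19*P + (2 + 2) = 19*P + 4 = 4 + 19*P)
(4211 + 1766)*(G(36, 32) + 1/(4739 + 4048)) = (4211 + 1766)*((4 + 19*36) + 1/(4739 + 4048)) = 5977*((4 + 684) + 1/8787) = 5977*(688 + 1/8787) = 5977*(6045457/8787) = 36133696489/8787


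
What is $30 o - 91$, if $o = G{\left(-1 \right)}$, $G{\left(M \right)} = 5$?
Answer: $59$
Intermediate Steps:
$o = 5$
$30 o - 91 = 30 \cdot 5 - 91 = 150 - 91 = 59$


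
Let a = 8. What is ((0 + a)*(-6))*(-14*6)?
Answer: 4032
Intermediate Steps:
((0 + a)*(-6))*(-14*6) = ((0 + 8)*(-6))*(-14*6) = (8*(-6))*(-84) = -48*(-84) = 4032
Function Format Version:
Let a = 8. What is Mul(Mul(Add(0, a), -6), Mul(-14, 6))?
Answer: 4032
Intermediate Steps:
Mul(Mul(Add(0, a), -6), Mul(-14, 6)) = Mul(Mul(Add(0, 8), -6), Mul(-14, 6)) = Mul(Mul(8, -6), -84) = Mul(-48, -84) = 4032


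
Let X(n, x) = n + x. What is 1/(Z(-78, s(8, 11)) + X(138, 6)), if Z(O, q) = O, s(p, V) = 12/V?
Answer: 1/66 ≈ 0.015152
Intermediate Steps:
1/(Z(-78, s(8, 11)) + X(138, 6)) = 1/(-78 + (138 + 6)) = 1/(-78 + 144) = 1/66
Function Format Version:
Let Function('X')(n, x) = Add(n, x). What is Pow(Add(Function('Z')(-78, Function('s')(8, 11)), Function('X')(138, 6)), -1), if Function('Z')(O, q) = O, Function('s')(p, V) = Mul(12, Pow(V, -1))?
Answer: Rational(1, 66) ≈ 0.015152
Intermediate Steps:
Pow(Add(Function('Z')(-78, Function('s')(8, 11)), Function('X')(138, 6)), -1) = Pow(Add(-78, Add(138, 6)), -1) = Pow(Add(-78, 144), -1) = Pow(66, -1) = Rational(1, 66)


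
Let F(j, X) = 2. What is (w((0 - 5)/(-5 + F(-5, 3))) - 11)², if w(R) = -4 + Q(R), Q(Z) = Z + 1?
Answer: 1369/9 ≈ 152.11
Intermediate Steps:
Q(Z) = 1 + Z
w(R) = -3 + R (w(R) = -4 + (1 + R) = -3 + R)
(w((0 - 5)/(-5 + F(-5, 3))) - 11)² = ((-3 + (0 - 5)/(-5 + 2)) - 11)² = ((-3 - 5/(-3)) - 11)² = ((-3 - 5*(-⅓)) - 11)² = ((-3 + 5/3) - 11)² = (-4/3 - 11)² = (-37/3)² = 1369/9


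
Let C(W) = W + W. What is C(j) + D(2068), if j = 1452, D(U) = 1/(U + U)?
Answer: 12010945/4136 ≈ 2904.0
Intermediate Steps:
D(U) = 1/(2*U)
C(W) = 2*W
C(j) + D(2068) = 2*1452 + (1/2)/2068 = 2904 + (1/2)*(1/2068) = 2904 + 1/4136 = 12010945/4136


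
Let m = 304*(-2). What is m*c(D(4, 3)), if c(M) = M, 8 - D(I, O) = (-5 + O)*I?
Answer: -9728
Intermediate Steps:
D(I, O) = 8 - I*(-5 + O) (D(I, O) = 8 - (-5 + O)*I = 8 - I*(-5 + O))
m = -608
m*c(D(4, 3)) = -608*(8 + 5*4 - 1*4*3) = -608*(8 + 20 - 12) = -608*16 = -9728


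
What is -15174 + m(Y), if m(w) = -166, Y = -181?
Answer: -15340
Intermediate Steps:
-15174 + m(Y) = -15174 - 166 = -15340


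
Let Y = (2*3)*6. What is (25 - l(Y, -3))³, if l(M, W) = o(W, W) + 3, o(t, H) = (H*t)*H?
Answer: 117649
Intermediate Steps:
o(t, H) = t*H²
Y = 36 (Y = 6*6 = 36)
l(M, W) = 3 + W³ (l(M, W) = W*W² + 3 = W³ + 3 = 3 + W³)
(25 - l(Y, -3))³ = (25 - (3 + (-3)³))³ = (25 - (3 - 27))³ = (25 - 1*(-24))³ = (25 + 24)³ = 49³ = 117649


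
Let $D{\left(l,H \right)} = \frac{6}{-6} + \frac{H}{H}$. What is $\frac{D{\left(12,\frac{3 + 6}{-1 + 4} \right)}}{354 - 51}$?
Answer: $0$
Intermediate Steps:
$D{\left(l,H \right)} = 0$ ($D{\left(l,H \right)} = 6 \left(- \frac{1}{6}\right) + 1 = -1 + 1 = 0$)
$\frac{D{\left(12,\frac{3 + 6}{-1 + 4} \right)}}{354 - 51} = \frac{1}{354 - 51} \cdot 0 = \frac{1}{303} \cdot 0 = 0$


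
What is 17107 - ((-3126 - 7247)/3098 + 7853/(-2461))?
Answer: 130476669593/7624178 ≈ 17114.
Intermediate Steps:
17107 - ((-3126 - 7247)/3098 + 7853/(-2461)) = 17107 - (-10373*1/3098 + 7853*(-1/2461)) = 17107 - (-10373/3098 - 7853/2461) = 17107 - 1*(-49856547/7624178) = 17107 + 49856547/7624178 = 130476669593/7624178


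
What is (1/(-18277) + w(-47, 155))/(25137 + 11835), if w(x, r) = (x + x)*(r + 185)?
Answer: -584132921/675737244 ≈ -0.86444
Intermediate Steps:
w(x, r) = 2*x*(185 + r) (w(x, r) = (2*x)*(185 + r) = 2*x*(185 + r))
(1/(-18277) + w(-47, 155))/(25137 + 11835) = (1/(-18277) + 2*(-47)*(185 + 155))/(25137 + 11835) = (-1/18277 + 2*(-47)*340)/36972 = (-1/18277 - 31960)*(1/36972) = -584132921/18277*1/36972 = -584132921/675737244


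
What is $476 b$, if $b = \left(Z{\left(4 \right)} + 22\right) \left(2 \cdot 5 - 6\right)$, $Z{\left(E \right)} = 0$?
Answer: $41888$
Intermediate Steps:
$b = 88$ ($b = \left(0 + 22\right) \left(2 \cdot 5 - 6\right) = 22 \left(10 - 6\right) = 22 \cdot 4 = 88$)
$476 b = 476 \cdot 88 = 41888$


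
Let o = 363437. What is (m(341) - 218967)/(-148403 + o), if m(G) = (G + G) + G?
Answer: -36324/35839 ≈ -1.0135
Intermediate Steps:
m(G) = 3*G (m(G) = 2*G + G = 3*G)
(m(341) - 218967)/(-148403 + o) = (3*341 - 218967)/(-148403 + 363437) = (1023 - 218967)/215034 = -217944*1/215034 = -36324/35839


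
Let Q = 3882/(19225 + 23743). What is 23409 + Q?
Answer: 502920897/21484 ≈ 23409.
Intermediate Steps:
Q = 1941/21484 (Q = 3882/42968 = 3882*(1/42968) = 1941/21484 ≈ 0.090346)
23409 + Q = 23409 + 1941/21484 = 502920897/21484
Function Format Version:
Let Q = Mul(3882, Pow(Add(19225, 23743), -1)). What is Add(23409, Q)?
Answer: Rational(502920897, 21484) ≈ 23409.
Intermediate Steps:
Q = Rational(1941, 21484) (Q = Mul(3882, Pow(42968, -1)) = Mul(3882, Rational(1, 42968)) = Rational(1941, 21484) ≈ 0.090346)
Add(23409, Q) = Add(23409, Rational(1941, 21484)) = Rational(502920897, 21484)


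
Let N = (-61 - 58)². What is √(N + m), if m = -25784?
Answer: I*√11623 ≈ 107.81*I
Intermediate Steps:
N = 14161 (N = (-119)² = 14161)
√(N + m) = √(14161 - 25784) = √(-11623) = I*√11623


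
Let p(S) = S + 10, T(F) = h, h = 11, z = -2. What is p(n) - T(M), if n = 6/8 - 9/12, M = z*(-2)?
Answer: -1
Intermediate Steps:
M = 4 (M = -2*(-2) = 4)
T(F) = 11
n = 0 (n = 6*(⅛) - 9*1/12 = ¾ - ¾ = 0)
p(S) = 10 + S
p(n) - T(M) = (10 + 0) - 1*11 = 10 - 11 = -1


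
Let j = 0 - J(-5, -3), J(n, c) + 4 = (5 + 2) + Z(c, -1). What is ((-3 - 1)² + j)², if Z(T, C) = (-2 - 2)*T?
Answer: 1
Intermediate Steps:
Z(T, C) = -4*T
J(n, c) = 3 - 4*c (J(n, c) = -4 + ((5 + 2) - 4*c) = -4 + (7 - 4*c) = 3 - 4*c)
j = -15 (j = 0 - (3 - 4*(-3)) = 0 - (3 + 12) = 0 - 1*15 = 0 - 15 = -15)
((-3 - 1)² + j)² = ((-3 - 1)² - 15)² = ((-4)² - 15)² = (16 - 15)² = 1² = 1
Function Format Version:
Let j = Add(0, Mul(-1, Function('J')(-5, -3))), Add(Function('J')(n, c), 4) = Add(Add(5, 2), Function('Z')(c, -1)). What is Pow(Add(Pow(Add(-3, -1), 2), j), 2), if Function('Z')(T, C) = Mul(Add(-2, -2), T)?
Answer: 1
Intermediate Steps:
Function('Z')(T, C) = Mul(-4, T)
Function('J')(n, c) = Add(3, Mul(-4, c)) (Function('J')(n, c) = Add(-4, Add(Add(5, 2), Mul(-4, c))) = Add(-4, Add(7, Mul(-4, c))) = Add(3, Mul(-4, c)))
j = -15 (j = Add(0, Mul(-1, Add(3, Mul(-4, -3)))) = Add(0, Mul(-1, Add(3, 12))) = Add(0, Mul(-1, 15)) = Add(0, -15) = -15)
Pow(Add(Pow(Add(-3, -1), 2), j), 2) = Pow(Add(Pow(Add(-3, -1), 2), -15), 2) = Pow(Add(Pow(-4, 2), -15), 2) = Pow(Add(16, -15), 2) = Pow(1, 2) = 1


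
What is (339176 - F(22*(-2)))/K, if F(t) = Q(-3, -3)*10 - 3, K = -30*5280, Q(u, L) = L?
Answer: -339209/158400 ≈ -2.1415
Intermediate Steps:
K = -158400
F(t) = -33 (F(t) = -3*10 - 3 = -30 - 3 = -33)
(339176 - F(22*(-2)))/K = (339176 - 1*(-33))/(-158400) = (339176 + 33)*(-1/158400) = 339209*(-1/158400) = -339209/158400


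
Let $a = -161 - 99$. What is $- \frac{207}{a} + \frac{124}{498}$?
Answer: $\frac{67663}{64740} \approx 1.0452$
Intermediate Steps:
$a = -260$ ($a = -161 - 99 = -260$)
$- \frac{207}{a} + \frac{124}{498} = - \frac{207}{-260} + \frac{124}{498} = \left(-207\right) \left(- \frac{1}{260}\right) + 124 \cdot \frac{1}{498} = \frac{207}{260} + \frac{62}{249} = \frac{67663}{64740}$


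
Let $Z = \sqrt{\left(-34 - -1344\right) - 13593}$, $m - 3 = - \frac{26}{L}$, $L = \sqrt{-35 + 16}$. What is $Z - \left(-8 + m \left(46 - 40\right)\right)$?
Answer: $-10 + i \sqrt{12283} - \frac{156 i \sqrt{19}}{19} \approx -10.0 + 75.04 i$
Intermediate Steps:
$L = i \sqrt{19}$ ($L = \sqrt{-19} = i \sqrt{19} \approx 4.3589 i$)
$m = 3 + \frac{26 i \sqrt{19}}{19}$ ($m = 3 - \frac{26}{i \sqrt{19}} = 3 - 26 \left(- \frac{i \sqrt{19}}{19}\right) = 3 + \frac{26 i \sqrt{19}}{19} \approx 3.0 + 5.9648 i$)
$Z = i \sqrt{12283}$ ($Z = \sqrt{\left(-34 + 1344\right) - 13593} = \sqrt{1310 - 13593} = \sqrt{-12283} = i \sqrt{12283} \approx 110.83 i$)
$Z - \left(-8 + m \left(46 - 40\right)\right) = i \sqrt{12283} - \left(-8 + \left(3 + \frac{26 i \sqrt{19}}{19}\right) \left(46 - 40\right)\right) = i \sqrt{12283} - \left(-8 + \left(3 + \frac{26 i \sqrt{19}}{19}\right) 6\right) = i \sqrt{12283} - \left(-8 + \left(18 + \frac{156 i \sqrt{19}}{19}\right)\right) = i \sqrt{12283} - \left(10 + \frac{156 i \sqrt{19}}{19}\right) = -10 + i \sqrt{12283} - \frac{156 i \sqrt{19}}{19}$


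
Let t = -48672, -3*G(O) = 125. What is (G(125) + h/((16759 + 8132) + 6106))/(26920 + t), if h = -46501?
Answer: 501766/252842529 ≈ 0.0019845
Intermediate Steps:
G(O) = -125/3 (G(O) = -1/3*125 = -125/3)
(G(125) + h/((16759 + 8132) + 6106))/(26920 + t) = (-125/3 - 46501/((16759 + 8132) + 6106))/(26920 - 48672) = (-125/3 - 46501/(24891 + 6106))/(-21752) = (-125/3 - 46501/30997)*(-1/21752) = -4014128/92991*(-1/21752) = 501766/252842529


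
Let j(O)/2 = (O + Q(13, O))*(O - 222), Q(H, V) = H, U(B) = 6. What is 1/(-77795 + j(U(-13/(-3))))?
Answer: -1/86003 ≈ -1.1628e-5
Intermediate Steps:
j(O) = 2*(-222 + O)*(13 + O) (j(O) = 2*((O + 13)*(O - 222)) = 2*((13 + O)*(-222 + O)) = 2*((-222 + O)*(13 + O)) = 2*(-222 + O)*(13 + O))
1/(-77795 + j(U(-13/(-3)))) = 1/(-77795 + (-5772 - 418*6 + 2*6**2)) = 1/(-77795 + (-5772 - 2508 + 2*36)) = 1/(-77795 + (-5772 - 2508 + 72)) = 1/(-77795 - 8208) = 1/(-86003) = -1/86003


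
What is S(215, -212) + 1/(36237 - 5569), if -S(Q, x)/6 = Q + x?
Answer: -552023/30668 ≈ -18.000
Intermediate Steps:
S(Q, x) = -6*Q - 6*x (S(Q, x) = -6*(Q + x) = -6*Q - 6*x)
S(215, -212) + 1/(36237 - 5569) = (-6*215 - 6*(-212)) + 1/(36237 - 5569) = (-1290 + 1272) + 1/30668 = -18 + 1/30668 = -552023/30668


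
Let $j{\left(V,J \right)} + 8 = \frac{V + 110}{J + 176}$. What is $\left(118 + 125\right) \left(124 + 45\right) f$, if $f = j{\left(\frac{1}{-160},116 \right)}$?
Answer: $- \frac{14626463787}{46720} \approx -3.1307 \cdot 10^{5}$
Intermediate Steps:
$j{\left(V,J \right)} = -8 + \frac{110 + V}{176 + J}$ ($j{\left(V,J \right)} = -8 + \frac{V + 110}{J + 176} = -8 + \frac{110 + V}{176 + J}$)
$f = - \frac{356161}{46720}$ ($f = \frac{-1298 + \frac{1}{-160} - 928}{176 + 116} = \frac{-1298 - \frac{1}{160} - 928}{292} = \frac{1}{292} \left(- \frac{356161}{160}\right) = - \frac{356161}{46720} \approx -7.6233$)
$\left(118 + 125\right) \left(124 + 45\right) f = \left(118 + 125\right) \left(124 + 45\right) \left(- \frac{356161}{46720}\right) = 243 \cdot 169 \left(- \frac{356161}{46720}\right) = 41067 \left(- \frac{356161}{46720}\right) = - \frac{14626463787}{46720}$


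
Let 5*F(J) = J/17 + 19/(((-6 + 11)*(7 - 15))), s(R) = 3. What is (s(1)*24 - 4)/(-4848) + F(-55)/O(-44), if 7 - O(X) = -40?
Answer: -1443619/48419400 ≈ -0.029815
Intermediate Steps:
O(X) = 47 (O(X) = 7 - 1*(-40) = 7 + 40 = 47)
F(J) = -19/200 + J/85 (F(J) = (J/17 + 19/(((-6 + 11)*(7 - 15))))/5 = (J*(1/17) + 19/((5*(-8))))/5 = (J/17 + 19/(-40))/5 = (J/17 + 19*(-1/40))/5 = (J/17 - 19/40)/5 = (-19/40 + J/17)/5 = -19/200 + J/85)
(s(1)*24 - 4)/(-4848) + F(-55)/O(-44) = (3*24 - 4)/(-4848) + (-19/200 + (1/85)*(-55))/47 = (72 - 4)*(-1/4848) + (-19/200 - 11/17)*(1/47) = 68*(-1/4848) - 2523/3400*1/47 = -17/1212 - 2523/159800 = -1443619/48419400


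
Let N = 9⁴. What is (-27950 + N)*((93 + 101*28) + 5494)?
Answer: -179988435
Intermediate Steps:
N = 6561
(-27950 + N)*((93 + 101*28) + 5494) = (-27950 + 6561)*((93 + 101*28) + 5494) = -21389*((93 + 2828) + 5494) = -21389*(2921 + 5494) = -21389*8415 = -179988435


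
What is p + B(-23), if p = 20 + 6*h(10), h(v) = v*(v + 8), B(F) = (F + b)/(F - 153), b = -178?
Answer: 193801/176 ≈ 1101.1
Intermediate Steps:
B(F) = (-178 + F)/(-153 + F) (B(F) = (F - 178)/(F - 153) = (-178 + F)/(-153 + F))
h(v) = v*(8 + v)
p = 1100 (p = 20 + 6*(10*(8 + 10)) = 20 + 6*(10*18) = 20 + 6*180 = 20 + 1080 = 1100)
p + B(-23) = 1100 + (-178 - 23)/(-153 - 23) = 1100 - 201/(-176) = 1100 - 1/176*(-201) = 1100 + 201/176 = 193801/176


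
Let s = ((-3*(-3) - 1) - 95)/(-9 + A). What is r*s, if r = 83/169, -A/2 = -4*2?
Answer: -7221/1183 ≈ -6.1040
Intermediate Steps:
A = 16 (A = -(-8)*2 = -2*(-8) = 16)
s = -87/7 (s = ((-3*(-3) - 1) - 95)/(-9 + 16) = ((9 - 1) - 95)/7 = (8 - 95)*(⅐) = -87*⅐ = -87/7 ≈ -12.429)
r = 83/169 (r = 83*(1/169) = 83/169 ≈ 0.49112)
r*s = (83/169)*(-87/7) = -7221/1183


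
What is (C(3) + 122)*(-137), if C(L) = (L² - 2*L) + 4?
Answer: -17673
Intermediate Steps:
C(L) = 4 + L² - 2*L
(C(3) + 122)*(-137) = ((4 + 3² - 2*3) + 122)*(-137) = ((4 + 9 - 6) + 122)*(-137) = (7 + 122)*(-137) = 129*(-137) = -17673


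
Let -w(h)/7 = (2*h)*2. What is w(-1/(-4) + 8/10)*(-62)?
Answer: 9114/5 ≈ 1822.8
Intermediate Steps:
w(h) = -28*h (w(h) = -7*2*h*2 = -28*h)
w(-1/(-4) + 8/10)*(-62) = -28*(-1/(-4) + 8/10)*(-62) = -28*(-1*(-1/4) + 8*(1/10))*(-62) = -28*(1/4 + 4/5)*(-62) = -28*21/20*(-62) = -147/5*(-62) = 9114/5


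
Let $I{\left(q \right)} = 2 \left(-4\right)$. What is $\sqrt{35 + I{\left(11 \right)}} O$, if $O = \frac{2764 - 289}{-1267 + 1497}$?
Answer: $\frac{1485 \sqrt{3}}{46} \approx 55.915$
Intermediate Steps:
$I{\left(q \right)} = -8$
$O = \frac{495}{46}$ ($O = \frac{2475}{230} = 2475 \cdot \frac{1}{230} = \frac{495}{46} \approx 10.761$)
$\sqrt{35 + I{\left(11 \right)}} O = \sqrt{35 - 8} \cdot \frac{495}{46} = \sqrt{27} \cdot \frac{495}{46} = 3 \sqrt{3} \cdot \frac{495}{46} = \frac{1485 \sqrt{3}}{46}$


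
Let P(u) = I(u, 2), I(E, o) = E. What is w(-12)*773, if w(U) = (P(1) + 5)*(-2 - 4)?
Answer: -27828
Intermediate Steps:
P(u) = u
w(U) = -36 (w(U) = (1 + 5)*(-2 - 4) = 6*(-6) = -36)
w(-12)*773 = -36*773 = -27828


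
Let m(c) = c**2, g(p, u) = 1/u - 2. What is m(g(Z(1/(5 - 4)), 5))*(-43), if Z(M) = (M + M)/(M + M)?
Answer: -3483/25 ≈ -139.32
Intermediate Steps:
Z(M) = 1 (Z(M) = (2*M)/((2*M)) = (2*M)*(1/(2*M)) = 1)
g(p, u) = -2 + 1/u
m(g(Z(1/(5 - 4)), 5))*(-43) = (-2 + 1/5)**2*(-43) = (-9/5)**2*(-43) = (81/25)*(-43) = -3483/25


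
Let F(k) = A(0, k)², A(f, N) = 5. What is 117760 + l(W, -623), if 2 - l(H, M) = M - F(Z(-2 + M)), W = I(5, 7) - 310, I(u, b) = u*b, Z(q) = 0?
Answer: 118410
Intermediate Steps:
F(k) = 25 (F(k) = 5² = 25)
I(u, b) = b*u
W = -275 (W = 7*5 - 310 = 35 - 310 = -275)
l(H, M) = 27 - M (l(H, M) = 2 - (M - 1*25) = 2 - (M - 25) = 2 - (-25 + M) = 2 + (25 - M) = 27 - M)
117760 + l(W, -623) = 117760 + (27 - 1*(-623)) = 117760 + (27 + 623) = 117760 + 650 = 118410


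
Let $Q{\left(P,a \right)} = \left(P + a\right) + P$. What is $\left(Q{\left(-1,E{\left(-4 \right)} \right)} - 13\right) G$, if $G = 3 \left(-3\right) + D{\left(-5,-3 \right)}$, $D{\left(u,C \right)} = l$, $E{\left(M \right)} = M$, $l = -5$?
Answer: $266$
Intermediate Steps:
$Q{\left(P,a \right)} = a + 2 P$
$D{\left(u,C \right)} = -5$
$G = -14$ ($G = 3 \left(-3\right) - 5 = -9 - 5 = -14$)
$\left(Q{\left(-1,E{\left(-4 \right)} \right)} - 13\right) G = \left(\left(-4 + 2 \left(-1\right)\right) - 13\right) \left(-14\right) = \left(\left(-4 - 2\right) - 13\right) \left(-14\right) = \left(-6 - 13\right) \left(-14\right) = \left(-19\right) \left(-14\right) = 266$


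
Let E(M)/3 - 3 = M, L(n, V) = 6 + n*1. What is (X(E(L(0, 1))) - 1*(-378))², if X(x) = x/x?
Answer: 143641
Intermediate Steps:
L(n, V) = 6 + n
E(M) = 9 + 3*M
X(x) = 1
(X(E(L(0, 1))) - 1*(-378))² = (1 - 1*(-378))² = (1 + 378)² = 379² = 143641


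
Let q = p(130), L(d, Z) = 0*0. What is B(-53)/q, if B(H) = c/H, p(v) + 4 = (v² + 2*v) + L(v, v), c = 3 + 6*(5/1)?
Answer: -33/909268 ≈ -3.6293e-5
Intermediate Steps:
L(d, Z) = 0
c = 33 (c = 3 + 6*(5*1) = 3 + 6*5 = 3 + 30 = 33)
p(v) = -4 + v² + 2*v (p(v) = -4 + ((v² + 2*v) + 0) = -4 + (v² + 2*v) = -4 + v² + 2*v)
B(H) = 33/H
q = 17156 (q = -4 + 130² + 2*130 = -4 + 16900 + 260 = 17156)
B(-53)/q = (33/(-53))/17156 = (33*(-1/53))*(1/17156) = -33/53*1/17156 = -33/909268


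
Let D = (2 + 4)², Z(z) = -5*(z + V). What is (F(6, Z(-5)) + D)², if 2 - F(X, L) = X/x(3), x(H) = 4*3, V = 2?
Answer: 5625/4 ≈ 1406.3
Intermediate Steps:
x(H) = 12
Z(z) = -10 - 5*z (Z(z) = -5*(z + 2) = -5*(2 + z) = -10 - 5*z)
F(X, L) = 2 - X/12
D = 36 (D = 6² = 36)
(F(6, Z(-5)) + D)² = ((2 - 1/12*6) + 36)² = ((2 - ½) + 36)² = (3/2 + 36)² = (75/2)² = 5625/4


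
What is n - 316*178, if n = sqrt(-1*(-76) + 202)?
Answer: -56248 + sqrt(278) ≈ -56231.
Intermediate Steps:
n = sqrt(278) (n = sqrt(76 + 202) = sqrt(278) ≈ 16.673)
n - 316*178 = sqrt(278) - 316*178 = sqrt(278) - 56248 = -56248 + sqrt(278)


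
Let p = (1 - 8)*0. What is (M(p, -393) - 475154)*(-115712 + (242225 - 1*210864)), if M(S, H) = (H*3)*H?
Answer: 995932257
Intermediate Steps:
p = 0 (p = -7*0 = 0)
M(S, H) = 3*H² (M(S, H) = (3*H)*H = 3*H²)
(M(p, -393) - 475154)*(-115712 + (242225 - 1*210864)) = (3*(-393)² - 475154)*(-115712 + (242225 - 1*210864)) = (3*154449 - 475154)*(-115712 + (242225 - 210864)) = (463347 - 475154)*(-115712 + 31361) = -11807*(-84351) = 995932257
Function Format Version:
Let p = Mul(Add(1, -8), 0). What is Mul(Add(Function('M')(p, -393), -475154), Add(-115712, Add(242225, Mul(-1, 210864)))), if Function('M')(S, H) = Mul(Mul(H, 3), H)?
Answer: 995932257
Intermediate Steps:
p = 0 (p = Mul(-7, 0) = 0)
Function('M')(S, H) = Mul(3, Pow(H, 2)) (Function('M')(S, H) = Mul(Mul(3, H), H) = Mul(3, Pow(H, 2)))
Mul(Add(Function('M')(p, -393), -475154), Add(-115712, Add(242225, Mul(-1, 210864)))) = Mul(Add(Mul(3, Pow(-393, 2)), -475154), Add(-115712, Add(242225, Mul(-1, 210864)))) = Mul(Add(Mul(3, 154449), -475154), Add(-115712, Add(242225, -210864))) = Mul(Add(463347, -475154), Add(-115712, 31361)) = Mul(-11807, -84351) = 995932257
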